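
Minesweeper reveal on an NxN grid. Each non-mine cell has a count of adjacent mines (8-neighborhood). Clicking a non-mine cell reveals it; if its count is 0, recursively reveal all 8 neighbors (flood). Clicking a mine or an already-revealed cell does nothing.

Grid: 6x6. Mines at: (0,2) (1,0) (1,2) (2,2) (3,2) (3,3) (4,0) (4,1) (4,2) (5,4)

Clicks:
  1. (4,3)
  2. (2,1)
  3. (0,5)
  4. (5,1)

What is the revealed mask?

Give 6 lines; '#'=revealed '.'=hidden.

Click 1 (4,3) count=4: revealed 1 new [(4,3)] -> total=1
Click 2 (2,1) count=4: revealed 1 new [(2,1)] -> total=2
Click 3 (0,5) count=0: revealed 13 new [(0,3) (0,4) (0,5) (1,3) (1,4) (1,5) (2,3) (2,4) (2,5) (3,4) (3,5) (4,4) (4,5)] -> total=15
Click 4 (5,1) count=3: revealed 1 new [(5,1)] -> total=16

Answer: ...###
...###
.#.###
....##
...###
.#....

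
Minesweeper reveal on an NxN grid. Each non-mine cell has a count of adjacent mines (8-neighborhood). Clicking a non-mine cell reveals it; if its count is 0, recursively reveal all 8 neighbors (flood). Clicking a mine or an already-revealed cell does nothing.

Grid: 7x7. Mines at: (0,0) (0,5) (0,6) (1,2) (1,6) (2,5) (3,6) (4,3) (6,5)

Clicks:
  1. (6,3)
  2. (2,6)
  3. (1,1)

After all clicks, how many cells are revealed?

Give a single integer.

Answer: 22

Derivation:
Click 1 (6,3) count=0: revealed 21 new [(1,0) (1,1) (2,0) (2,1) (2,2) (3,0) (3,1) (3,2) (4,0) (4,1) (4,2) (5,0) (5,1) (5,2) (5,3) (5,4) (6,0) (6,1) (6,2) (6,3) (6,4)] -> total=21
Click 2 (2,6) count=3: revealed 1 new [(2,6)] -> total=22
Click 3 (1,1) count=2: revealed 0 new [(none)] -> total=22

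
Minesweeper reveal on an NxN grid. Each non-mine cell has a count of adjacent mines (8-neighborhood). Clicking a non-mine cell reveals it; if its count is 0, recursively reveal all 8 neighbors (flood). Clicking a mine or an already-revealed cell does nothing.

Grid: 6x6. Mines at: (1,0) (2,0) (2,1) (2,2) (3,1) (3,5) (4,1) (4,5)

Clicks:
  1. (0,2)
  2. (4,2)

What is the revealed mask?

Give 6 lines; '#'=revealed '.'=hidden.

Answer: .#####
.#####
...###
......
..#...
......

Derivation:
Click 1 (0,2) count=0: revealed 13 new [(0,1) (0,2) (0,3) (0,4) (0,5) (1,1) (1,2) (1,3) (1,4) (1,5) (2,3) (2,4) (2,5)] -> total=13
Click 2 (4,2) count=2: revealed 1 new [(4,2)] -> total=14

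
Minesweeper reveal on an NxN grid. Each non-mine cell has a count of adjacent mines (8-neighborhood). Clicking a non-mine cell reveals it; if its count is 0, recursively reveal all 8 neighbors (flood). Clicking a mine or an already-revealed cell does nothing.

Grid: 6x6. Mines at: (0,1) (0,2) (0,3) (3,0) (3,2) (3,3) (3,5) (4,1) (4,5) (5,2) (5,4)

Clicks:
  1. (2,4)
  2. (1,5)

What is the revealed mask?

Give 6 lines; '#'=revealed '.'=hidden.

Answer: ....##
....##
....##
......
......
......

Derivation:
Click 1 (2,4) count=2: revealed 1 new [(2,4)] -> total=1
Click 2 (1,5) count=0: revealed 5 new [(0,4) (0,5) (1,4) (1,5) (2,5)] -> total=6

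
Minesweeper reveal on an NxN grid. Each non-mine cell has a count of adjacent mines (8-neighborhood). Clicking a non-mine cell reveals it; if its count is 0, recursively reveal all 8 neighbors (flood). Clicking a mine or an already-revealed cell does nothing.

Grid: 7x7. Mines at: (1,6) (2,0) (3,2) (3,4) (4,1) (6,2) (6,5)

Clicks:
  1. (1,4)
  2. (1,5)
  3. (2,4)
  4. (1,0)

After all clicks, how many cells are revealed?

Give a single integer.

Click 1 (1,4) count=0: revealed 17 new [(0,0) (0,1) (0,2) (0,3) (0,4) (0,5) (1,0) (1,1) (1,2) (1,3) (1,4) (1,5) (2,1) (2,2) (2,3) (2,4) (2,5)] -> total=17
Click 2 (1,5) count=1: revealed 0 new [(none)] -> total=17
Click 3 (2,4) count=1: revealed 0 new [(none)] -> total=17
Click 4 (1,0) count=1: revealed 0 new [(none)] -> total=17

Answer: 17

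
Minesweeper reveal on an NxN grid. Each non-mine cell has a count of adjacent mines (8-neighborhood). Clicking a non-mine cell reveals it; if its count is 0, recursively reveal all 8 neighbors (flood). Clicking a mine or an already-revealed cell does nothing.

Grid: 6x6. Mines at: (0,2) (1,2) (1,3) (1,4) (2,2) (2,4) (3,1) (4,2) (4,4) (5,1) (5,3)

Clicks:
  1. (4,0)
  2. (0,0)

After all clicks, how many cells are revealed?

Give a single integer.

Answer: 7

Derivation:
Click 1 (4,0) count=2: revealed 1 new [(4,0)] -> total=1
Click 2 (0,0) count=0: revealed 6 new [(0,0) (0,1) (1,0) (1,1) (2,0) (2,1)] -> total=7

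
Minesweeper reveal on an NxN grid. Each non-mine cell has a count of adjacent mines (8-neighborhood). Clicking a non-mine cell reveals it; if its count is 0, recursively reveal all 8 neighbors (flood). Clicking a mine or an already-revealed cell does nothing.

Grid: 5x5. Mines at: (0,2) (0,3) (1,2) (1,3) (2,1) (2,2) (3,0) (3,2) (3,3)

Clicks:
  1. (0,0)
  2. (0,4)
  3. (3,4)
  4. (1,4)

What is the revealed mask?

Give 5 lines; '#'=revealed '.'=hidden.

Answer: ##..#
##..#
.....
....#
.....

Derivation:
Click 1 (0,0) count=0: revealed 4 new [(0,0) (0,1) (1,0) (1,1)] -> total=4
Click 2 (0,4) count=2: revealed 1 new [(0,4)] -> total=5
Click 3 (3,4) count=1: revealed 1 new [(3,4)] -> total=6
Click 4 (1,4) count=2: revealed 1 new [(1,4)] -> total=7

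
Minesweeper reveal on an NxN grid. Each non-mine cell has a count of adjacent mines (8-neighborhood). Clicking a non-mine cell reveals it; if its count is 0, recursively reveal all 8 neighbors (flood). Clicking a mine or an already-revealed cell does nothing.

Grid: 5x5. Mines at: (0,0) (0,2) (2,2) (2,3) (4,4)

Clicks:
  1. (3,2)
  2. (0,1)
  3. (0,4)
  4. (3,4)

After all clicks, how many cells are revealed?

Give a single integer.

Answer: 7

Derivation:
Click 1 (3,2) count=2: revealed 1 new [(3,2)] -> total=1
Click 2 (0,1) count=2: revealed 1 new [(0,1)] -> total=2
Click 3 (0,4) count=0: revealed 4 new [(0,3) (0,4) (1,3) (1,4)] -> total=6
Click 4 (3,4) count=2: revealed 1 new [(3,4)] -> total=7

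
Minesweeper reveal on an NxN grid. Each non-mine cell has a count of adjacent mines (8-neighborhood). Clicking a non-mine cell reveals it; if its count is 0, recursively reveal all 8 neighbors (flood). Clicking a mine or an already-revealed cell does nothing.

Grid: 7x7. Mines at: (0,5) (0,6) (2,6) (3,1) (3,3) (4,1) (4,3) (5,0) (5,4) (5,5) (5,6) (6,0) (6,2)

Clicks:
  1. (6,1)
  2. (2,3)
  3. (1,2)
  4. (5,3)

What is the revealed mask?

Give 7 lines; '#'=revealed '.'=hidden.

Click 1 (6,1) count=3: revealed 1 new [(6,1)] -> total=1
Click 2 (2,3) count=1: revealed 1 new [(2,3)] -> total=2
Click 3 (1,2) count=0: revealed 14 new [(0,0) (0,1) (0,2) (0,3) (0,4) (1,0) (1,1) (1,2) (1,3) (1,4) (2,0) (2,1) (2,2) (2,4)] -> total=16
Click 4 (5,3) count=3: revealed 1 new [(5,3)] -> total=17

Answer: #####..
#####..
#####..
.......
.......
...#...
.#.....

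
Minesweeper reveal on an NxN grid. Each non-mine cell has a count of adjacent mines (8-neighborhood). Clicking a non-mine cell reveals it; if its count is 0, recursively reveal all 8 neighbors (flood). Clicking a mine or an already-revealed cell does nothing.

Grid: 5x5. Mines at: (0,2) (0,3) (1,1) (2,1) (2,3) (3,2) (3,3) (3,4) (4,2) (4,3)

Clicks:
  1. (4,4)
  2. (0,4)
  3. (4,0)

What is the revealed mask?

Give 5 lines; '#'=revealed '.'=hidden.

Answer: ....#
.....
.....
##...
##..#

Derivation:
Click 1 (4,4) count=3: revealed 1 new [(4,4)] -> total=1
Click 2 (0,4) count=1: revealed 1 new [(0,4)] -> total=2
Click 3 (4,0) count=0: revealed 4 new [(3,0) (3,1) (4,0) (4,1)] -> total=6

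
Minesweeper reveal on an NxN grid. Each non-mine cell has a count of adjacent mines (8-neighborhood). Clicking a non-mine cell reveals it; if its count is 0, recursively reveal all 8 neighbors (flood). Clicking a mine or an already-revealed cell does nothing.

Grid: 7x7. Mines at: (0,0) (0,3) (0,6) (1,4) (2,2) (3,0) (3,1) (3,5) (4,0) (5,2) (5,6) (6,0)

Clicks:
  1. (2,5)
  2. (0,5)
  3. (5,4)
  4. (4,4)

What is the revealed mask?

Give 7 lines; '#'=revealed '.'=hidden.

Click 1 (2,5) count=2: revealed 1 new [(2,5)] -> total=1
Click 2 (0,5) count=2: revealed 1 new [(0,5)] -> total=2
Click 3 (5,4) count=0: revealed 9 new [(4,3) (4,4) (4,5) (5,3) (5,4) (5,5) (6,3) (6,4) (6,5)] -> total=11
Click 4 (4,4) count=1: revealed 0 new [(none)] -> total=11

Answer: .....#.
.......
.....#.
.......
...###.
...###.
...###.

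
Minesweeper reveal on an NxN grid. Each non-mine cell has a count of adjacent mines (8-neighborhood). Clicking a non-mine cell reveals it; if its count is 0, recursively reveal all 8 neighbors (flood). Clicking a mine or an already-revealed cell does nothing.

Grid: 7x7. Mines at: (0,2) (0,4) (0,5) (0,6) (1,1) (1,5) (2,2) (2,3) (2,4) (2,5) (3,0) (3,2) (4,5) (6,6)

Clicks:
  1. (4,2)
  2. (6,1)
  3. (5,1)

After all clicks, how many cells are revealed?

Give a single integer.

Click 1 (4,2) count=1: revealed 1 new [(4,2)] -> total=1
Click 2 (6,1) count=0: revealed 16 new [(4,0) (4,1) (4,3) (4,4) (5,0) (5,1) (5,2) (5,3) (5,4) (5,5) (6,0) (6,1) (6,2) (6,3) (6,4) (6,5)] -> total=17
Click 3 (5,1) count=0: revealed 0 new [(none)] -> total=17

Answer: 17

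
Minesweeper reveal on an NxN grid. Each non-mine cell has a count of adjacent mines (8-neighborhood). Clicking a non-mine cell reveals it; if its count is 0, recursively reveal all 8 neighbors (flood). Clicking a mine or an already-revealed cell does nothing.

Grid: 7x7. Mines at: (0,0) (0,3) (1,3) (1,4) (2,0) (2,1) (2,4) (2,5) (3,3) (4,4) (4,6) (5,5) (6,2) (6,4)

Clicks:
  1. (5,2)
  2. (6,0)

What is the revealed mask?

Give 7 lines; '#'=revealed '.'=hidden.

Click 1 (5,2) count=1: revealed 1 new [(5,2)] -> total=1
Click 2 (6,0) count=0: revealed 10 new [(3,0) (3,1) (3,2) (4,0) (4,1) (4,2) (5,0) (5,1) (6,0) (6,1)] -> total=11

Answer: .......
.......
.......
###....
###....
###....
##.....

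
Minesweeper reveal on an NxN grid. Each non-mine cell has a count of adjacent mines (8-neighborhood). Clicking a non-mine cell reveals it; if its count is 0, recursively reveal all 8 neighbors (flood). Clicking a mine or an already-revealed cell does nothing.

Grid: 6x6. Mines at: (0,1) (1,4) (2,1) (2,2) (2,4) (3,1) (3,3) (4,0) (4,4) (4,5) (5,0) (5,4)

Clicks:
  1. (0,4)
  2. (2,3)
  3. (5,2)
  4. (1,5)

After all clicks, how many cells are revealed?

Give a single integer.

Click 1 (0,4) count=1: revealed 1 new [(0,4)] -> total=1
Click 2 (2,3) count=4: revealed 1 new [(2,3)] -> total=2
Click 3 (5,2) count=0: revealed 6 new [(4,1) (4,2) (4,3) (5,1) (5,2) (5,3)] -> total=8
Click 4 (1,5) count=2: revealed 1 new [(1,5)] -> total=9

Answer: 9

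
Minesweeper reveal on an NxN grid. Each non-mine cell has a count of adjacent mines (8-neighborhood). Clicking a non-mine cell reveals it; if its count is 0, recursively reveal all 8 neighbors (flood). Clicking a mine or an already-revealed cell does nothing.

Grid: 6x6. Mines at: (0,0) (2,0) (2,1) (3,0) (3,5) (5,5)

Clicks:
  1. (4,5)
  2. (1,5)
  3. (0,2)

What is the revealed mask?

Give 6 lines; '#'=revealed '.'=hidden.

Answer: .#####
.#####
..####
.####.
######
#####.

Derivation:
Click 1 (4,5) count=2: revealed 1 new [(4,5)] -> total=1
Click 2 (1,5) count=0: revealed 28 new [(0,1) (0,2) (0,3) (0,4) (0,5) (1,1) (1,2) (1,3) (1,4) (1,5) (2,2) (2,3) (2,4) (2,5) (3,1) (3,2) (3,3) (3,4) (4,0) (4,1) (4,2) (4,3) (4,4) (5,0) (5,1) (5,2) (5,3) (5,4)] -> total=29
Click 3 (0,2) count=0: revealed 0 new [(none)] -> total=29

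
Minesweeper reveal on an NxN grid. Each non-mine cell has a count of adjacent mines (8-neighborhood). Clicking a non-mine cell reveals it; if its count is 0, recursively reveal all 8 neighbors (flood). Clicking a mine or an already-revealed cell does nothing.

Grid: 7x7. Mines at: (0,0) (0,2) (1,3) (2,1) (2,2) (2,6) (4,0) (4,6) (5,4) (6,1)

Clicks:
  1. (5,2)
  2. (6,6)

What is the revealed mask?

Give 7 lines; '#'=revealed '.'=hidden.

Answer: .......
.......
.......
.......
.......
..#..##
.....##

Derivation:
Click 1 (5,2) count=1: revealed 1 new [(5,2)] -> total=1
Click 2 (6,6) count=0: revealed 4 new [(5,5) (5,6) (6,5) (6,6)] -> total=5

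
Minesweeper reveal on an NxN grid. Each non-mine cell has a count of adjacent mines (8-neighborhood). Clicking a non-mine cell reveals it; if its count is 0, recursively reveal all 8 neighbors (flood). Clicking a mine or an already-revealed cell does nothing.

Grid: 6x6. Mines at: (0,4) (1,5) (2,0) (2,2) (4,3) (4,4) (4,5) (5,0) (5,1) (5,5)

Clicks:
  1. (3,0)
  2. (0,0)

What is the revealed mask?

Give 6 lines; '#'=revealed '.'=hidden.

Answer: ####..
####..
......
#.....
......
......

Derivation:
Click 1 (3,0) count=1: revealed 1 new [(3,0)] -> total=1
Click 2 (0,0) count=0: revealed 8 new [(0,0) (0,1) (0,2) (0,3) (1,0) (1,1) (1,2) (1,3)] -> total=9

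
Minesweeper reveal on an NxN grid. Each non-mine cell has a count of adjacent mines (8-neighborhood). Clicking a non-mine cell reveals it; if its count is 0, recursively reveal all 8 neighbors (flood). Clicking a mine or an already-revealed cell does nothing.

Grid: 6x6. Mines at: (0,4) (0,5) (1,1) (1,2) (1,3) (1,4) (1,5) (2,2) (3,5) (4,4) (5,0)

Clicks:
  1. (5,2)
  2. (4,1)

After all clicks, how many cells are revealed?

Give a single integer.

Click 1 (5,2) count=0: revealed 9 new [(3,1) (3,2) (3,3) (4,1) (4,2) (4,3) (5,1) (5,2) (5,3)] -> total=9
Click 2 (4,1) count=1: revealed 0 new [(none)] -> total=9

Answer: 9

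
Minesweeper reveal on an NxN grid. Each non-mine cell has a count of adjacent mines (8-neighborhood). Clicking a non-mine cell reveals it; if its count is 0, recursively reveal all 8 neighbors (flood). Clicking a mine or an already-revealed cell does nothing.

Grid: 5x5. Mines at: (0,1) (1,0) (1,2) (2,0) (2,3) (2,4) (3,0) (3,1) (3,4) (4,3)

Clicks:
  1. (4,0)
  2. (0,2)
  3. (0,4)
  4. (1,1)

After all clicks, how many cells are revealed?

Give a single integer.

Click 1 (4,0) count=2: revealed 1 new [(4,0)] -> total=1
Click 2 (0,2) count=2: revealed 1 new [(0,2)] -> total=2
Click 3 (0,4) count=0: revealed 4 new [(0,3) (0,4) (1,3) (1,4)] -> total=6
Click 4 (1,1) count=4: revealed 1 new [(1,1)] -> total=7

Answer: 7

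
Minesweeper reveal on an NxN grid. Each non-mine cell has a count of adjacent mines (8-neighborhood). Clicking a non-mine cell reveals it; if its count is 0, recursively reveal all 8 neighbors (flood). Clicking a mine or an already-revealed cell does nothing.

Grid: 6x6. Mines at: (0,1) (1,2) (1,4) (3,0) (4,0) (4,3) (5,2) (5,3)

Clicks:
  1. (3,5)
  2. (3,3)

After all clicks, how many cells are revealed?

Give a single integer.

Click 1 (3,5) count=0: revealed 8 new [(2,4) (2,5) (3,4) (3,5) (4,4) (4,5) (5,4) (5,5)] -> total=8
Click 2 (3,3) count=1: revealed 1 new [(3,3)] -> total=9

Answer: 9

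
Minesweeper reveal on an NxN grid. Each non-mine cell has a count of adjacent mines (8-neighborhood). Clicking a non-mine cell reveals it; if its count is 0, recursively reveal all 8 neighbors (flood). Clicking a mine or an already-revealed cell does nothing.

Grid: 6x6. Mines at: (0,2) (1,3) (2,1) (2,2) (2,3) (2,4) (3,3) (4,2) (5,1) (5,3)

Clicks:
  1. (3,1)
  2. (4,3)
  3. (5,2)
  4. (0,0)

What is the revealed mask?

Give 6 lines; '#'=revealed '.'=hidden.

Click 1 (3,1) count=3: revealed 1 new [(3,1)] -> total=1
Click 2 (4,3) count=3: revealed 1 new [(4,3)] -> total=2
Click 3 (5,2) count=3: revealed 1 new [(5,2)] -> total=3
Click 4 (0,0) count=0: revealed 4 new [(0,0) (0,1) (1,0) (1,1)] -> total=7

Answer: ##....
##....
......
.#....
...#..
..#...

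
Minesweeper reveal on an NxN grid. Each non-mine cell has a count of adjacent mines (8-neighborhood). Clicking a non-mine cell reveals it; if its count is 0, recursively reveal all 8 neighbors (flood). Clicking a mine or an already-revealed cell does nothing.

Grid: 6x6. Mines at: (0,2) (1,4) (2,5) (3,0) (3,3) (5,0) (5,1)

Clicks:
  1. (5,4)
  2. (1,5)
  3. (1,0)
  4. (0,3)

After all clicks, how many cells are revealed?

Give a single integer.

Answer: 18

Derivation:
Click 1 (5,4) count=0: revealed 10 new [(3,4) (3,5) (4,2) (4,3) (4,4) (4,5) (5,2) (5,3) (5,4) (5,5)] -> total=10
Click 2 (1,5) count=2: revealed 1 new [(1,5)] -> total=11
Click 3 (1,0) count=0: revealed 6 new [(0,0) (0,1) (1,0) (1,1) (2,0) (2,1)] -> total=17
Click 4 (0,3) count=2: revealed 1 new [(0,3)] -> total=18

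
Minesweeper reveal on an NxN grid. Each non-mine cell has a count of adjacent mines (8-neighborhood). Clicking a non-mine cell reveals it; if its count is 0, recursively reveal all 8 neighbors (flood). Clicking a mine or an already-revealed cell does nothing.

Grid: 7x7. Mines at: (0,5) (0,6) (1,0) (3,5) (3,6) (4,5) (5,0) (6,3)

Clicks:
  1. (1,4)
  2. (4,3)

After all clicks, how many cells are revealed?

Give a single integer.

Click 1 (1,4) count=1: revealed 1 new [(1,4)] -> total=1
Click 2 (4,3) count=0: revealed 26 new [(0,1) (0,2) (0,3) (0,4) (1,1) (1,2) (1,3) (2,0) (2,1) (2,2) (2,3) (2,4) (3,0) (3,1) (3,2) (3,3) (3,4) (4,0) (4,1) (4,2) (4,3) (4,4) (5,1) (5,2) (5,3) (5,4)] -> total=27

Answer: 27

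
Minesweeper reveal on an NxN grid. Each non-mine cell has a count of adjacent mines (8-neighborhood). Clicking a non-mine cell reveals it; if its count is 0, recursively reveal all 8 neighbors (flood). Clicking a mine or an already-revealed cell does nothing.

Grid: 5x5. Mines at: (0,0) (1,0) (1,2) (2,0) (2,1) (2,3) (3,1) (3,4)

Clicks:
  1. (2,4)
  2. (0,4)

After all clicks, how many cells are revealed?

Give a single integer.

Click 1 (2,4) count=2: revealed 1 new [(2,4)] -> total=1
Click 2 (0,4) count=0: revealed 4 new [(0,3) (0,4) (1,3) (1,4)] -> total=5

Answer: 5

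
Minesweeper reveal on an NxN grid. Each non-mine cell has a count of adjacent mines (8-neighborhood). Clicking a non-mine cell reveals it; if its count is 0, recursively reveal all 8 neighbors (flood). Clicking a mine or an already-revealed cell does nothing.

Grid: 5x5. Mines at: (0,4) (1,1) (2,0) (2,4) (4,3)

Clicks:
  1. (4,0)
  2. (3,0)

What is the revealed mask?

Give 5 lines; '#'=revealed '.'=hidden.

Answer: .....
.....
.....
###..
###..

Derivation:
Click 1 (4,0) count=0: revealed 6 new [(3,0) (3,1) (3,2) (4,0) (4,1) (4,2)] -> total=6
Click 2 (3,0) count=1: revealed 0 new [(none)] -> total=6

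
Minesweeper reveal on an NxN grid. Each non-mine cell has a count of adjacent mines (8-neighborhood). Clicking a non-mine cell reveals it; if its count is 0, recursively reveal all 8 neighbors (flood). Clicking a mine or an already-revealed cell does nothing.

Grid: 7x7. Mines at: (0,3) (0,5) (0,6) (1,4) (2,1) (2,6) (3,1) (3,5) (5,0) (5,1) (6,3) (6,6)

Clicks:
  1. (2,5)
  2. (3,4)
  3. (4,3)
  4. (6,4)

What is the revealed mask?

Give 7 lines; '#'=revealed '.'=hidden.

Answer: .......
.......
..####.
..###..
..###..
..###..
....#..

Derivation:
Click 1 (2,5) count=3: revealed 1 new [(2,5)] -> total=1
Click 2 (3,4) count=1: revealed 1 new [(3,4)] -> total=2
Click 3 (4,3) count=0: revealed 11 new [(2,2) (2,3) (2,4) (3,2) (3,3) (4,2) (4,3) (4,4) (5,2) (5,3) (5,4)] -> total=13
Click 4 (6,4) count=1: revealed 1 new [(6,4)] -> total=14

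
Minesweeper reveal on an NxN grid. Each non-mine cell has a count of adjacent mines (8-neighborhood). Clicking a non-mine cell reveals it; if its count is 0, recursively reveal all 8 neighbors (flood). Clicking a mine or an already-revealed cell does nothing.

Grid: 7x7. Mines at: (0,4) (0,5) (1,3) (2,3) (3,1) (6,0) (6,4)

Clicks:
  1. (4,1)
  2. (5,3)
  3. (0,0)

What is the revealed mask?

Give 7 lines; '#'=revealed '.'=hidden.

Click 1 (4,1) count=1: revealed 1 new [(4,1)] -> total=1
Click 2 (5,3) count=1: revealed 1 new [(5,3)] -> total=2
Click 3 (0,0) count=0: revealed 9 new [(0,0) (0,1) (0,2) (1,0) (1,1) (1,2) (2,0) (2,1) (2,2)] -> total=11

Answer: ###....
###....
###....
.......
.#.....
...#...
.......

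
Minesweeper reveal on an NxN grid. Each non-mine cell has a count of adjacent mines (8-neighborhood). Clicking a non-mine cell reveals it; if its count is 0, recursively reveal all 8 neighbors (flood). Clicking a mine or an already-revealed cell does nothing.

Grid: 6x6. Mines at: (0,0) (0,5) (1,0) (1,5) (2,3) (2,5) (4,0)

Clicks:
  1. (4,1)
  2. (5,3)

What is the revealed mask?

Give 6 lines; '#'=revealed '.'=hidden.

Answer: ......
......
......
.#####
.#####
.#####

Derivation:
Click 1 (4,1) count=1: revealed 1 new [(4,1)] -> total=1
Click 2 (5,3) count=0: revealed 14 new [(3,1) (3,2) (3,3) (3,4) (3,5) (4,2) (4,3) (4,4) (4,5) (5,1) (5,2) (5,3) (5,4) (5,5)] -> total=15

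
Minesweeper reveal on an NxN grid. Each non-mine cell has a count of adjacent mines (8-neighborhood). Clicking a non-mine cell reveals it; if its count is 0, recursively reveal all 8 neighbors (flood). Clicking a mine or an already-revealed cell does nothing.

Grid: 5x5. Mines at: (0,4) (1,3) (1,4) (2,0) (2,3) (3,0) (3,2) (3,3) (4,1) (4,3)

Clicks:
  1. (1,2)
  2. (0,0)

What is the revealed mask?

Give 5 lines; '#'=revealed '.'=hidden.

Click 1 (1,2) count=2: revealed 1 new [(1,2)] -> total=1
Click 2 (0,0) count=0: revealed 5 new [(0,0) (0,1) (0,2) (1,0) (1,1)] -> total=6

Answer: ###..
###..
.....
.....
.....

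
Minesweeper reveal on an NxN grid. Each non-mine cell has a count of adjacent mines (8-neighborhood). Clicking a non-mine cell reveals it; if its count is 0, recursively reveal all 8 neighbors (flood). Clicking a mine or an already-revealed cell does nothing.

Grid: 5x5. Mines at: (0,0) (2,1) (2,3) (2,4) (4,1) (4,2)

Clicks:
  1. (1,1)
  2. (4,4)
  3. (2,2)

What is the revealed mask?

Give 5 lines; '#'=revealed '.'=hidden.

Answer: .....
.#...
..#..
...##
...##

Derivation:
Click 1 (1,1) count=2: revealed 1 new [(1,1)] -> total=1
Click 2 (4,4) count=0: revealed 4 new [(3,3) (3,4) (4,3) (4,4)] -> total=5
Click 3 (2,2) count=2: revealed 1 new [(2,2)] -> total=6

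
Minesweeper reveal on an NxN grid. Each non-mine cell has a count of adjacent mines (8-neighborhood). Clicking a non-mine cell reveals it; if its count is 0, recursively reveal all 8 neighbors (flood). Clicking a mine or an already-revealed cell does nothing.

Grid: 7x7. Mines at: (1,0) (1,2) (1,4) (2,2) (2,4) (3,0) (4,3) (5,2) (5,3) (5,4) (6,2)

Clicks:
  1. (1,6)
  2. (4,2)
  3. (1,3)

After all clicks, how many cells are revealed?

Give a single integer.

Click 1 (1,6) count=0: revealed 14 new [(0,5) (0,6) (1,5) (1,6) (2,5) (2,6) (3,5) (3,6) (4,5) (4,6) (5,5) (5,6) (6,5) (6,6)] -> total=14
Click 2 (4,2) count=3: revealed 1 new [(4,2)] -> total=15
Click 3 (1,3) count=4: revealed 1 new [(1,3)] -> total=16

Answer: 16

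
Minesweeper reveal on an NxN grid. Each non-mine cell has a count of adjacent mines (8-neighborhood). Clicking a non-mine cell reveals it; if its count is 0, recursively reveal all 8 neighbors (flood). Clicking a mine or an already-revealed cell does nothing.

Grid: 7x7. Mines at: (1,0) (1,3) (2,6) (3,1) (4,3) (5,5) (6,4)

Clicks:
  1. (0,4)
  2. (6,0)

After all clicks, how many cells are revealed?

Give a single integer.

Click 1 (0,4) count=1: revealed 1 new [(0,4)] -> total=1
Click 2 (6,0) count=0: revealed 11 new [(4,0) (4,1) (4,2) (5,0) (5,1) (5,2) (5,3) (6,0) (6,1) (6,2) (6,3)] -> total=12

Answer: 12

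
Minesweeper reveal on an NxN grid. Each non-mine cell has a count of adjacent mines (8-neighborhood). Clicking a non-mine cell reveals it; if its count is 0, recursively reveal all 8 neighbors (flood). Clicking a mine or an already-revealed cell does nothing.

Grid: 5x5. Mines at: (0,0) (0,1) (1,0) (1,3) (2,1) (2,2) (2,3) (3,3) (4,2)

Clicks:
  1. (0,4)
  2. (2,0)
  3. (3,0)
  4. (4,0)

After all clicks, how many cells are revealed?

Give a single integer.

Click 1 (0,4) count=1: revealed 1 new [(0,4)] -> total=1
Click 2 (2,0) count=2: revealed 1 new [(2,0)] -> total=2
Click 3 (3,0) count=1: revealed 1 new [(3,0)] -> total=3
Click 4 (4,0) count=0: revealed 3 new [(3,1) (4,0) (4,1)] -> total=6

Answer: 6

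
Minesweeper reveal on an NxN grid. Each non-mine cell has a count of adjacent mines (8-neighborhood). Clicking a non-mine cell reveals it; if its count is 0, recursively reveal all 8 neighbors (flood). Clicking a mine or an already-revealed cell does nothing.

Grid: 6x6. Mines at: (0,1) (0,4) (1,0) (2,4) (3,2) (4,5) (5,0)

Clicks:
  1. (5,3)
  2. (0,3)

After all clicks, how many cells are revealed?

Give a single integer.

Answer: 9

Derivation:
Click 1 (5,3) count=0: revealed 8 new [(4,1) (4,2) (4,3) (4,4) (5,1) (5,2) (5,3) (5,4)] -> total=8
Click 2 (0,3) count=1: revealed 1 new [(0,3)] -> total=9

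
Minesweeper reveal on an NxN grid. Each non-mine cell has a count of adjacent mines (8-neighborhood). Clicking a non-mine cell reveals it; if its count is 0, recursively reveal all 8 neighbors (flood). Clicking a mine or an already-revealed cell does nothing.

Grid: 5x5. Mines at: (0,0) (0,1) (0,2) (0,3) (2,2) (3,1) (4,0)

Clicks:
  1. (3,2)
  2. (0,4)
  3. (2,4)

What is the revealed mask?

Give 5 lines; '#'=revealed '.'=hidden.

Answer: ....#
...##
...##
..###
..###

Derivation:
Click 1 (3,2) count=2: revealed 1 new [(3,2)] -> total=1
Click 2 (0,4) count=1: revealed 1 new [(0,4)] -> total=2
Click 3 (2,4) count=0: revealed 9 new [(1,3) (1,4) (2,3) (2,4) (3,3) (3,4) (4,2) (4,3) (4,4)] -> total=11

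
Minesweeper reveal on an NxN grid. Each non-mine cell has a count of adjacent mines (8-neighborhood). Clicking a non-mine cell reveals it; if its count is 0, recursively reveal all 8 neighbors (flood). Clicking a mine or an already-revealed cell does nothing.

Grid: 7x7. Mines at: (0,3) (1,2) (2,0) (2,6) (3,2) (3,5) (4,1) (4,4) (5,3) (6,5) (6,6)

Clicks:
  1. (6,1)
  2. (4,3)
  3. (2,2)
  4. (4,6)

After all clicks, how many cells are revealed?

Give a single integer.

Answer: 9

Derivation:
Click 1 (6,1) count=0: revealed 6 new [(5,0) (5,1) (5,2) (6,0) (6,1) (6,2)] -> total=6
Click 2 (4,3) count=3: revealed 1 new [(4,3)] -> total=7
Click 3 (2,2) count=2: revealed 1 new [(2,2)] -> total=8
Click 4 (4,6) count=1: revealed 1 new [(4,6)] -> total=9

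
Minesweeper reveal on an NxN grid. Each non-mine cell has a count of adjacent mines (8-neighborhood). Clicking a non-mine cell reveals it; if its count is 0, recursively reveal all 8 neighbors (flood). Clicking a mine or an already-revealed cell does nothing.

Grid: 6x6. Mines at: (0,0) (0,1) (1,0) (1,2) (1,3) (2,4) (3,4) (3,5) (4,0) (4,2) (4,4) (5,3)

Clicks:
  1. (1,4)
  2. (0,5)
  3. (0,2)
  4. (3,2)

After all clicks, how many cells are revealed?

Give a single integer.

Click 1 (1,4) count=2: revealed 1 new [(1,4)] -> total=1
Click 2 (0,5) count=0: revealed 3 new [(0,4) (0,5) (1,5)] -> total=4
Click 3 (0,2) count=3: revealed 1 new [(0,2)] -> total=5
Click 4 (3,2) count=1: revealed 1 new [(3,2)] -> total=6

Answer: 6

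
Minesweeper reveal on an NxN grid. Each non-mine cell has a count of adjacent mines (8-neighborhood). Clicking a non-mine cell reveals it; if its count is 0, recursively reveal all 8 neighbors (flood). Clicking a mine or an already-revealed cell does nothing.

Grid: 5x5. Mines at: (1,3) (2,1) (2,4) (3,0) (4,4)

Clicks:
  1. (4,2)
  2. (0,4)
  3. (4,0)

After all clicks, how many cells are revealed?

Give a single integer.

Answer: 8

Derivation:
Click 1 (4,2) count=0: revealed 6 new [(3,1) (3,2) (3,3) (4,1) (4,2) (4,3)] -> total=6
Click 2 (0,4) count=1: revealed 1 new [(0,4)] -> total=7
Click 3 (4,0) count=1: revealed 1 new [(4,0)] -> total=8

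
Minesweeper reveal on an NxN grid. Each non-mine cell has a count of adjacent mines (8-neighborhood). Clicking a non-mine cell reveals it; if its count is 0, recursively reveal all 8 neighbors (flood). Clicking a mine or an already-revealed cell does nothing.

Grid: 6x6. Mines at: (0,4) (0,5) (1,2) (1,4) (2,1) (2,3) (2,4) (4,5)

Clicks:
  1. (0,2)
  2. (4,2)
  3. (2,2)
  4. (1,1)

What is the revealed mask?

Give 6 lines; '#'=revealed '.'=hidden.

Click 1 (0,2) count=1: revealed 1 new [(0,2)] -> total=1
Click 2 (4,2) count=0: revealed 15 new [(3,0) (3,1) (3,2) (3,3) (3,4) (4,0) (4,1) (4,2) (4,3) (4,4) (5,0) (5,1) (5,2) (5,3) (5,4)] -> total=16
Click 3 (2,2) count=3: revealed 1 new [(2,2)] -> total=17
Click 4 (1,1) count=2: revealed 1 new [(1,1)] -> total=18

Answer: ..#...
.#....
..#...
#####.
#####.
#####.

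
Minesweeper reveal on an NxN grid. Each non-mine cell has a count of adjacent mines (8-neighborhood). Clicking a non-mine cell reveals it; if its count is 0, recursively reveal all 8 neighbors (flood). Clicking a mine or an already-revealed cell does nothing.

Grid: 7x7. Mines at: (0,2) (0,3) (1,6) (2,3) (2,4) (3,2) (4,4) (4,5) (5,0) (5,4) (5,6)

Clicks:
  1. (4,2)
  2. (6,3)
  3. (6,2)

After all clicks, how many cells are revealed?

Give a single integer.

Click 1 (4,2) count=1: revealed 1 new [(4,2)] -> total=1
Click 2 (6,3) count=1: revealed 1 new [(6,3)] -> total=2
Click 3 (6,2) count=0: revealed 7 new [(4,1) (4,3) (5,1) (5,2) (5,3) (6,1) (6,2)] -> total=9

Answer: 9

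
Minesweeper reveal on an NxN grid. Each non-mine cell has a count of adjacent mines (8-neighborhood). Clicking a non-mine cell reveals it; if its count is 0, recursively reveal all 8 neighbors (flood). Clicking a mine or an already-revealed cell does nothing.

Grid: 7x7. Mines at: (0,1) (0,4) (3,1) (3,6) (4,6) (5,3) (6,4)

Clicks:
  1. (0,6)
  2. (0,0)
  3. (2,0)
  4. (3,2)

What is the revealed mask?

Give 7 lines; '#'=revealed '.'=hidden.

Click 1 (0,6) count=0: revealed 6 new [(0,5) (0,6) (1,5) (1,6) (2,5) (2,6)] -> total=6
Click 2 (0,0) count=1: revealed 1 new [(0,0)] -> total=7
Click 3 (2,0) count=1: revealed 1 new [(2,0)] -> total=8
Click 4 (3,2) count=1: revealed 1 new [(3,2)] -> total=9

Answer: #....##
.....##
#....##
..#....
.......
.......
.......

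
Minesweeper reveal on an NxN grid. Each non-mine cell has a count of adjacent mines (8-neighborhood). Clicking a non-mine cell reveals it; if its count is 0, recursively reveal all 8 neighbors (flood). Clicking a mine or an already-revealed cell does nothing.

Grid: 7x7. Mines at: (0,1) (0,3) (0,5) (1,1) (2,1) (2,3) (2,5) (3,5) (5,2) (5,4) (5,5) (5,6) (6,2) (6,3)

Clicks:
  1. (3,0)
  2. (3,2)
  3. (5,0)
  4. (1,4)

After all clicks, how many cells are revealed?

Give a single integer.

Answer: 10

Derivation:
Click 1 (3,0) count=1: revealed 1 new [(3,0)] -> total=1
Click 2 (3,2) count=2: revealed 1 new [(3,2)] -> total=2
Click 3 (5,0) count=0: revealed 7 new [(3,1) (4,0) (4,1) (5,0) (5,1) (6,0) (6,1)] -> total=9
Click 4 (1,4) count=4: revealed 1 new [(1,4)] -> total=10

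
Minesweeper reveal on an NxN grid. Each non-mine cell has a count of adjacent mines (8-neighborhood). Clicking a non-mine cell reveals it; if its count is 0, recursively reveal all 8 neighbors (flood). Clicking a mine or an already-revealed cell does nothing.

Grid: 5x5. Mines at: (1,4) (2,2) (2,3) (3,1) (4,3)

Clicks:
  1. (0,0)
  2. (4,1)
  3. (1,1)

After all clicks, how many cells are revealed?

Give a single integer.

Answer: 11

Derivation:
Click 1 (0,0) count=0: revealed 10 new [(0,0) (0,1) (0,2) (0,3) (1,0) (1,1) (1,2) (1,3) (2,0) (2,1)] -> total=10
Click 2 (4,1) count=1: revealed 1 new [(4,1)] -> total=11
Click 3 (1,1) count=1: revealed 0 new [(none)] -> total=11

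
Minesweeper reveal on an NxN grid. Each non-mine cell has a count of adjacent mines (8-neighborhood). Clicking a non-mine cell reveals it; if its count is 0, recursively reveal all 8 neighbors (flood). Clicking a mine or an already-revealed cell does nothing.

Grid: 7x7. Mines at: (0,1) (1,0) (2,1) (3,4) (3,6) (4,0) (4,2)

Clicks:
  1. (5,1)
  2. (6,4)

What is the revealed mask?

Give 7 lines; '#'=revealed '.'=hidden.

Click 1 (5,1) count=2: revealed 1 new [(5,1)] -> total=1
Click 2 (6,4) count=0: revealed 17 new [(4,3) (4,4) (4,5) (4,6) (5,0) (5,2) (5,3) (5,4) (5,5) (5,6) (6,0) (6,1) (6,2) (6,3) (6,4) (6,5) (6,6)] -> total=18

Answer: .......
.......
.......
.......
...####
#######
#######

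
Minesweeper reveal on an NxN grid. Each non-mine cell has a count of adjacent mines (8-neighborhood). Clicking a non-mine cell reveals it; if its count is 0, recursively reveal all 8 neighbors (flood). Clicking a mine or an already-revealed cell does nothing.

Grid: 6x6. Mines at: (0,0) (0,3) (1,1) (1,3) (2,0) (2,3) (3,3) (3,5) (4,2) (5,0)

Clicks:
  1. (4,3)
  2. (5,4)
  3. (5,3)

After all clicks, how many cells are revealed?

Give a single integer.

Click 1 (4,3) count=2: revealed 1 new [(4,3)] -> total=1
Click 2 (5,4) count=0: revealed 5 new [(4,4) (4,5) (5,3) (5,4) (5,5)] -> total=6
Click 3 (5,3) count=1: revealed 0 new [(none)] -> total=6

Answer: 6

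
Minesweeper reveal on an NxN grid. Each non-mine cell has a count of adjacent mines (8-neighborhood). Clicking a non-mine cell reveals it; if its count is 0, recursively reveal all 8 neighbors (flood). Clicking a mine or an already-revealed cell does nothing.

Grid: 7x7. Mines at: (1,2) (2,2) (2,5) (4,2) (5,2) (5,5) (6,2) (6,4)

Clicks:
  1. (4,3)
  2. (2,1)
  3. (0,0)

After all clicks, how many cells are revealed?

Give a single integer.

Answer: 15

Derivation:
Click 1 (4,3) count=2: revealed 1 new [(4,3)] -> total=1
Click 2 (2,1) count=2: revealed 1 new [(2,1)] -> total=2
Click 3 (0,0) count=0: revealed 13 new [(0,0) (0,1) (1,0) (1,1) (2,0) (3,0) (3,1) (4,0) (4,1) (5,0) (5,1) (6,0) (6,1)] -> total=15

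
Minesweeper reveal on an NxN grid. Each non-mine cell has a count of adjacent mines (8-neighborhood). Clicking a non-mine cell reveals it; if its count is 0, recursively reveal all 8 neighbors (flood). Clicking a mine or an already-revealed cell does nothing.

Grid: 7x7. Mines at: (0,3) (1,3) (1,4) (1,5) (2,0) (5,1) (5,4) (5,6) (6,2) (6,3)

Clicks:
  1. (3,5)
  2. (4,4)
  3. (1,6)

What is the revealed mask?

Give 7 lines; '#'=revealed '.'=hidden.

Click 1 (3,5) count=0: revealed 18 new [(2,1) (2,2) (2,3) (2,4) (2,5) (2,6) (3,1) (3,2) (3,3) (3,4) (3,5) (3,6) (4,1) (4,2) (4,3) (4,4) (4,5) (4,6)] -> total=18
Click 2 (4,4) count=1: revealed 0 new [(none)] -> total=18
Click 3 (1,6) count=1: revealed 1 new [(1,6)] -> total=19

Answer: .......
......#
.######
.######
.######
.......
.......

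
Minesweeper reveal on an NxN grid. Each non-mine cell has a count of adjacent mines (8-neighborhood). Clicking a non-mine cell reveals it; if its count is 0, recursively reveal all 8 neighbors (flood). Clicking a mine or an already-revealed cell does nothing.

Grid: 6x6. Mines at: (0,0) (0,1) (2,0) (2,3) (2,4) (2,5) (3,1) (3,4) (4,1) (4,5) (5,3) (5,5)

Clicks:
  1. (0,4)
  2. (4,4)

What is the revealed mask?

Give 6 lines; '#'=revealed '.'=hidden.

Click 1 (0,4) count=0: revealed 8 new [(0,2) (0,3) (0,4) (0,5) (1,2) (1,3) (1,4) (1,5)] -> total=8
Click 2 (4,4) count=4: revealed 1 new [(4,4)] -> total=9

Answer: ..####
..####
......
......
....#.
......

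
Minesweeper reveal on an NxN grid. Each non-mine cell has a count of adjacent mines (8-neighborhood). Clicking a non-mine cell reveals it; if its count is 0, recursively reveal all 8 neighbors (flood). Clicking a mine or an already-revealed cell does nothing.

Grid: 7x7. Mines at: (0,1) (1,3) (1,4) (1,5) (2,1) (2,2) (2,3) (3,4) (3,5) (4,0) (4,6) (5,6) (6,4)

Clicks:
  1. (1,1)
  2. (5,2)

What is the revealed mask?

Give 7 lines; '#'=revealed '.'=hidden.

Click 1 (1,1) count=3: revealed 1 new [(1,1)] -> total=1
Click 2 (5,2) count=0: revealed 14 new [(3,1) (3,2) (3,3) (4,1) (4,2) (4,3) (5,0) (5,1) (5,2) (5,3) (6,0) (6,1) (6,2) (6,3)] -> total=15

Answer: .......
.#.....
.......
.###...
.###...
####...
####...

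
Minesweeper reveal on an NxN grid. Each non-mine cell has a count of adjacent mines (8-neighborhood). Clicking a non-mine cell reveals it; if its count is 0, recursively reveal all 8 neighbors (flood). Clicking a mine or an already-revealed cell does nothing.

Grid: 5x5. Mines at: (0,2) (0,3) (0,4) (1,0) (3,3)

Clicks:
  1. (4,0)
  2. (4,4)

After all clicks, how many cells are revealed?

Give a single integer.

Click 1 (4,0) count=0: revealed 9 new [(2,0) (2,1) (2,2) (3,0) (3,1) (3,2) (4,0) (4,1) (4,2)] -> total=9
Click 2 (4,4) count=1: revealed 1 new [(4,4)] -> total=10

Answer: 10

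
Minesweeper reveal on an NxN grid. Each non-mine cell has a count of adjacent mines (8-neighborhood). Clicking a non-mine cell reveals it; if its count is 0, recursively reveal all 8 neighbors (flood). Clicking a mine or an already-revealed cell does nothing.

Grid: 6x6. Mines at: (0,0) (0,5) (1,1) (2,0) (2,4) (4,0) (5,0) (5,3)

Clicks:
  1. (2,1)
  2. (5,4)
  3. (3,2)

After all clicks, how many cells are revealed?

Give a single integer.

Click 1 (2,1) count=2: revealed 1 new [(2,1)] -> total=1
Click 2 (5,4) count=1: revealed 1 new [(5,4)] -> total=2
Click 3 (3,2) count=0: revealed 8 new [(2,2) (2,3) (3,1) (3,2) (3,3) (4,1) (4,2) (4,3)] -> total=10

Answer: 10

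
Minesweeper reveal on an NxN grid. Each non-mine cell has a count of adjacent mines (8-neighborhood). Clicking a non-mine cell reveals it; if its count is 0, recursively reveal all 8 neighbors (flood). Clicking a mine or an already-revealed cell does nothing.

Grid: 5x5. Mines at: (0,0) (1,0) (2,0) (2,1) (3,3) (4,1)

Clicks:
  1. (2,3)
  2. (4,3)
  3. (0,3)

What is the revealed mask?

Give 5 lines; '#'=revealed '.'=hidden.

Answer: .####
.####
..###
.....
...#.

Derivation:
Click 1 (2,3) count=1: revealed 1 new [(2,3)] -> total=1
Click 2 (4,3) count=1: revealed 1 new [(4,3)] -> total=2
Click 3 (0,3) count=0: revealed 10 new [(0,1) (0,2) (0,3) (0,4) (1,1) (1,2) (1,3) (1,4) (2,2) (2,4)] -> total=12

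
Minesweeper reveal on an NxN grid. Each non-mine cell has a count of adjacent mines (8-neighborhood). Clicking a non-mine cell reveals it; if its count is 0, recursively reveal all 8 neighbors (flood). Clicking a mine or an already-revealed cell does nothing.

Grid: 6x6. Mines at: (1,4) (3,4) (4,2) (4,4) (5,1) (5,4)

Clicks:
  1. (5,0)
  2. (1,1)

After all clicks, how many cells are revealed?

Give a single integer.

Answer: 19

Derivation:
Click 1 (5,0) count=1: revealed 1 new [(5,0)] -> total=1
Click 2 (1,1) count=0: revealed 18 new [(0,0) (0,1) (0,2) (0,3) (1,0) (1,1) (1,2) (1,3) (2,0) (2,1) (2,2) (2,3) (3,0) (3,1) (3,2) (3,3) (4,0) (4,1)] -> total=19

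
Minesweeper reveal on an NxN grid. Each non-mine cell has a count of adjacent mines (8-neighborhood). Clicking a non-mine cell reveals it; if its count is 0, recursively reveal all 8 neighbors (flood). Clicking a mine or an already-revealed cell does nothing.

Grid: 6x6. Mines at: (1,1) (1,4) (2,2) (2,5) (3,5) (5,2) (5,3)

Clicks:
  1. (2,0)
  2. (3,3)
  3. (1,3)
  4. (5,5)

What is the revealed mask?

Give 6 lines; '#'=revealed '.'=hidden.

Answer: ......
...#..
#.....
...#..
....##
....##

Derivation:
Click 1 (2,0) count=1: revealed 1 new [(2,0)] -> total=1
Click 2 (3,3) count=1: revealed 1 new [(3,3)] -> total=2
Click 3 (1,3) count=2: revealed 1 new [(1,3)] -> total=3
Click 4 (5,5) count=0: revealed 4 new [(4,4) (4,5) (5,4) (5,5)] -> total=7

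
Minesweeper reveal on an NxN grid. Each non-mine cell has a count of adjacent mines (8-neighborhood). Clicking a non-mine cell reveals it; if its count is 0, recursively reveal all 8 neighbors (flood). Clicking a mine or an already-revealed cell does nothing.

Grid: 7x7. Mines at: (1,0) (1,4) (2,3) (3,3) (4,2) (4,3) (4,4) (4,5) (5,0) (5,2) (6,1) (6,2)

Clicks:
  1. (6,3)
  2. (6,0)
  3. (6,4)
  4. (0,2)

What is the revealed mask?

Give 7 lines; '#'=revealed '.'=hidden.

Click 1 (6,3) count=2: revealed 1 new [(6,3)] -> total=1
Click 2 (6,0) count=2: revealed 1 new [(6,0)] -> total=2
Click 3 (6,4) count=0: revealed 7 new [(5,3) (5,4) (5,5) (5,6) (6,4) (6,5) (6,6)] -> total=9
Click 4 (0,2) count=0: revealed 6 new [(0,1) (0,2) (0,3) (1,1) (1,2) (1,3)] -> total=15

Answer: .###...
.###...
.......
.......
.......
...####
#..####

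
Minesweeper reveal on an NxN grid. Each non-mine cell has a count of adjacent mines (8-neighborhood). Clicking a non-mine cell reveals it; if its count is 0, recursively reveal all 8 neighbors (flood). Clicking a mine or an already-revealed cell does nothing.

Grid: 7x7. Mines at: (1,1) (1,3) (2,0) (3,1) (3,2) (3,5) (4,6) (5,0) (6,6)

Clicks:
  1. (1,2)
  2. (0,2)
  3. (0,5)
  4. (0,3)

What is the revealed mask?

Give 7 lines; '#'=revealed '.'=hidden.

Click 1 (1,2) count=2: revealed 1 new [(1,2)] -> total=1
Click 2 (0,2) count=2: revealed 1 new [(0,2)] -> total=2
Click 3 (0,5) count=0: revealed 9 new [(0,4) (0,5) (0,6) (1,4) (1,5) (1,6) (2,4) (2,5) (2,6)] -> total=11
Click 4 (0,3) count=1: revealed 1 new [(0,3)] -> total=12

Answer: ..#####
..#.###
....###
.......
.......
.......
.......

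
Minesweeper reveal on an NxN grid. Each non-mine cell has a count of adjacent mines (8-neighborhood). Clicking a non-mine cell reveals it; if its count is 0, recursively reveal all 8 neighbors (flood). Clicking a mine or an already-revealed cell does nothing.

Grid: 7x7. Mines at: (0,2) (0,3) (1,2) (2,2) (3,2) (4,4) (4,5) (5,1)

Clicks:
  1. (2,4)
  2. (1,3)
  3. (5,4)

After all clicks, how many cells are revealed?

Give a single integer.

Click 1 (2,4) count=0: revealed 15 new [(0,4) (0,5) (0,6) (1,3) (1,4) (1,5) (1,6) (2,3) (2,4) (2,5) (2,6) (3,3) (3,4) (3,5) (3,6)] -> total=15
Click 2 (1,3) count=4: revealed 0 new [(none)] -> total=15
Click 3 (5,4) count=2: revealed 1 new [(5,4)] -> total=16

Answer: 16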